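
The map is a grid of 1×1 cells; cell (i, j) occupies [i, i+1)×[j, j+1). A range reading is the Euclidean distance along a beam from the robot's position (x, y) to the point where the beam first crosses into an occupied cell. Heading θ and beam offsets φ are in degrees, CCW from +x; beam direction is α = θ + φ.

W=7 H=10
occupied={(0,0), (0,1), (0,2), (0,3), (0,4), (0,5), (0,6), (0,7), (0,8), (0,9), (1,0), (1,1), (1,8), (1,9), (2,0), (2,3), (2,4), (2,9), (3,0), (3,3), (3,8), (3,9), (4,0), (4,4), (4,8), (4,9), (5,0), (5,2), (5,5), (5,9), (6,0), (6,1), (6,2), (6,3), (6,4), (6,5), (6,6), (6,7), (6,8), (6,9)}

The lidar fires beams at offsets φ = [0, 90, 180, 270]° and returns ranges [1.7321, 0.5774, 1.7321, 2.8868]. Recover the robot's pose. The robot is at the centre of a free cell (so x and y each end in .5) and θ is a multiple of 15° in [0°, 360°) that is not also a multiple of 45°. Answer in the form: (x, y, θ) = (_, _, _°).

Candidates: 30 free-cell centres × 16 headings = 480 poses. Raycast each; keep the one whose scan matches to 4 dp.
  (4.5, 2.5, 195°): beam 1 = 2.5882 ≠ 1.7321 ✗
  (5.5, 7.5, 255°): beam 1 = 1.5529 ≠ 1.7321 ✗
  (2.5, 8.5, 330°): beam 1 = 0.5774 ≠ 1.7321 ✗
  (5.5, 6.5, 255°): beam 1 = 0.5176 ≠ 1.7321 ✗
  …
  (2.5, 5.5, 150°): r_1=1.7321, r_2=0.5774, r_3=1.7321, r_4=2.8868 — all match ✓
Only this pose fits every beam.

(x, y, θ) = (2.5, 5.5, 150°)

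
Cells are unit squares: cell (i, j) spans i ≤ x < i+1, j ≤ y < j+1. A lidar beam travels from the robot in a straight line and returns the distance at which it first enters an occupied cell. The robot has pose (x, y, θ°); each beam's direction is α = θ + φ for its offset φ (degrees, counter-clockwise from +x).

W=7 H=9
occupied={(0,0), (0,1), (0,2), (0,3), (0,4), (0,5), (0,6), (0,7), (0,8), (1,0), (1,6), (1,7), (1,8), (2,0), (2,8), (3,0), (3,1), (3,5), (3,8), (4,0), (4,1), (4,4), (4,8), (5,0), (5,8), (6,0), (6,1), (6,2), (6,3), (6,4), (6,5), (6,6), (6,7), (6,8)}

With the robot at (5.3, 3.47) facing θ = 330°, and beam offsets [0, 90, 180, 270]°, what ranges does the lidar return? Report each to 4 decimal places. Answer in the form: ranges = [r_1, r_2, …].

beam 1: φ=0°, α=330°
  d=(0.8660,-0.5000)  start (5,3)  tX=0.8083 tY=0.9400  stride 1/|dx|=1.1547 1/|dy|=2.0000
    cross x-line → (6,3), t=0.8083 (wall)
  → r_1 = 0.8083
beam 2: φ=90°, α=60°
  d=(0.5000,0.8660)  start (5,3)  tX=1.4000 tY=0.6120  stride 1/|dx|=2.0000 1/|dy|=1.1547
    cross y-line → (5,4), t=0.6120
    cross x-line → (6,4), t=1.4000 (wall)
  → r_2 = 1.4000
beam 3: φ=180°, α=150°
  d=(-0.8660,0.5000)  start (5,3)  tX=0.3464 tY=1.0600  stride 1/|dx|=1.1547 1/|dy|=2.0000
    cross x-line → (4,3), t=0.3464
    cross y-line → (4,4), t=1.0600 (wall)
  → r_3 = 1.0600
beam 4: φ=270°, α=240°
  d=(-0.5000,-0.8660)  start (5,3)  tX=0.6000 tY=0.5427  stride 1/|dx|=2.0000 1/|dy|=1.1547
    cross y-line → (5,2), t=0.5427
    cross x-line → (4,2), t=0.6000
    cross y-line → (4,1), t=1.6974 (wall)
  → r_4 = 1.6974

ranges = [0.8083, 1.4000, 1.0600, 1.6974]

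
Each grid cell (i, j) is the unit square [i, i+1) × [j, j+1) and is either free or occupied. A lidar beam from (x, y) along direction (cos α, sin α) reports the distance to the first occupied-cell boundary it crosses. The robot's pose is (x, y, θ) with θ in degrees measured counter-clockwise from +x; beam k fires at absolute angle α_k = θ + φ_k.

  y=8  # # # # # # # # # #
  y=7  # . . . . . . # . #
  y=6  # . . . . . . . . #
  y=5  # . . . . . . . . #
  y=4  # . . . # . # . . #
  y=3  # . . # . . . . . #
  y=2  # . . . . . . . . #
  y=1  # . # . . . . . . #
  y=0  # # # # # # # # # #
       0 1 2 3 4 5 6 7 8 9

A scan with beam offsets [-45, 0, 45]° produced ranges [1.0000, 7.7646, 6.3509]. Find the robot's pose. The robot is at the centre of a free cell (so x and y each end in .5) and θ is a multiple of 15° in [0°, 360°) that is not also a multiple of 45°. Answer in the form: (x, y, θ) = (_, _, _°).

The pose lattice has 51·16 = 816 candidates. Test each by forward raycasting.
  (7.5, 1.5, 345°): beam 1 = 0.5774 ≠ 1.0000 ✗
  (8.5, 7.5, 30°): beam 1 = 0.5176 ≠ 1.0000 ✗
  (5.5, 6.5, 300°): beam 1 = 1.9319 ≠ 1.0000 ✗
  (2.5, 4.5, 285°): beam 1 = 3.0000 ≠ 1.0000 ✗
  …
  (8.5, 6.5, 195°): r_1=1.0000, r_2=7.7646, r_3=6.3509 — all match ✓
Only this pose fits every beam.

(x, y, θ) = (8.5, 6.5, 195°)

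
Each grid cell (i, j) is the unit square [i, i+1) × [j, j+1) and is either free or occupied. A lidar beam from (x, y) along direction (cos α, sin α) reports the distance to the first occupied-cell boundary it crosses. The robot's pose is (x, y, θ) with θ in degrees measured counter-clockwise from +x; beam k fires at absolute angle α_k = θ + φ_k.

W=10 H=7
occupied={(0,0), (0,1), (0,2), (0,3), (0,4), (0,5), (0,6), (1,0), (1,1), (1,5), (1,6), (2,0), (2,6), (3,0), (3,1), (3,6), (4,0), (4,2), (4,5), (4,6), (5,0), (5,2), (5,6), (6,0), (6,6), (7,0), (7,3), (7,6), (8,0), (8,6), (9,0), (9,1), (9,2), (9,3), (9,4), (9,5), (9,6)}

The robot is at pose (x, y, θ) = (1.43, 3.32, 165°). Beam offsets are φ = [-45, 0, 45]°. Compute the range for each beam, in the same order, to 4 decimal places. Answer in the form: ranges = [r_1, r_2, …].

ranges = [0.8600, 0.4452, 0.4965]

beam 1: φ=-45°, α=120°
  d=(-0.5000,0.8660)  start (1,3)  tX=0.8600 tY=0.7852  stride 1/|dx|=2.0000 1/|dy|=1.1547
    cross y-line → (1,4), t=0.7852
    cross x-line → (0,4), t=0.8600 (wall)
  → r_1 = 0.8600
beam 2: φ=0°, α=165°
  d=(-0.9659,0.2588)  start (1,3)  tX=0.4452 tY=2.6273  stride 1/|dx|=1.0353 1/|dy|=3.8637
    cross x-line → (0,3), t=0.4452 (wall)
  → r_2 = 0.4452
beam 3: φ=45°, α=210°
  d=(-0.8660,-0.5000)  start (1,3)  tX=0.4965 tY=0.6400  stride 1/|dx|=1.1547 1/|dy|=2.0000
    cross x-line → (0,3), t=0.4965 (wall)
  → r_3 = 0.4965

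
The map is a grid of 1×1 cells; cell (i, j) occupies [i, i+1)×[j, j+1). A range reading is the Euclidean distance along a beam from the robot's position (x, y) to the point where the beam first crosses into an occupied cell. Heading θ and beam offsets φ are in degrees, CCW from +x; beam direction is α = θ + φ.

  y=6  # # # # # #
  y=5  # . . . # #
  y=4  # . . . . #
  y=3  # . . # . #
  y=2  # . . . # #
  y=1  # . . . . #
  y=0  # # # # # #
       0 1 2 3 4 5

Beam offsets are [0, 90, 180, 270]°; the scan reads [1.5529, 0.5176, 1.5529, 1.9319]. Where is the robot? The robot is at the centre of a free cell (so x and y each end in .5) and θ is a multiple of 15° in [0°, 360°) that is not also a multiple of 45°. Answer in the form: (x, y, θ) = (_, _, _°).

Enumerate (i+0.5, j+0.5, θ) over the 17 free cells and 16 admissible headings. For each, cast all 4 beams and compare to the given ranges.
  (1.5, 3.5, 240°): beam 1 = 1.0000 ≠ 1.5529 ✗
  (3.5, 1.5, 120°): beam 1 = 5.0000 ≠ 1.5529 ✗
  (4.5, 1.5, 105°): beam 1 = 0.5176 ≠ 1.5529 ✗
  …
  (2.5, 5.5, 15°): r_1=1.5529, r_2=0.5176, r_3=1.5529, r_4=1.9319 — all match ✓
No second candidate reproduces the full scan.

(x, y, θ) = (2.5, 5.5, 15°)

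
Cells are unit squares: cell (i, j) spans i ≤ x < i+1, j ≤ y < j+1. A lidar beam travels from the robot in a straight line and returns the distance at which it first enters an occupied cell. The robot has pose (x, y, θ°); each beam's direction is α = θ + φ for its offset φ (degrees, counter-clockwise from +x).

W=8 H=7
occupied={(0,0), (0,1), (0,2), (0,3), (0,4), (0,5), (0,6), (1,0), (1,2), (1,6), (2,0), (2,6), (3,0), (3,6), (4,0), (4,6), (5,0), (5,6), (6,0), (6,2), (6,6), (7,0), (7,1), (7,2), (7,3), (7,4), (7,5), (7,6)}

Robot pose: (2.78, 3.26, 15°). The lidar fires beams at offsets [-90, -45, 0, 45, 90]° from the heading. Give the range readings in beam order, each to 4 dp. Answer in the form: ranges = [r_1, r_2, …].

ranges = [2.3397, 4.5200, 4.3689, 3.1639, 2.8367]

beam 1: φ=-90°, α=285°
  d=(0.2588,-0.9659)  start (2,3)  tX=0.8500 tY=0.2692  stride 1/|dx|=3.8637 1/|dy|=1.0353
    cross y-line → (2,2), t=0.2692
    cross x-line → (3,2), t=0.8500
    cross y-line → (3,1), t=1.3044
    cross y-line → (3,0), t=2.3397 (wall)
  → r_1 = 2.3397
beam 2: φ=-45°, α=330°
  d=(0.8660,-0.5000)  start (2,3)  tX=0.2540 tY=0.5200  stride 1/|dx|=1.1547 1/|dy|=2.0000
    cross x-line → (3,3), t=0.2540
    cross y-line → (3,2), t=0.5200
    cross x-line → (4,2), t=1.4087
    cross y-line → (4,1), t=2.5200
    cross x-line → (5,1), t=2.5634
    cross x-line → (6,1), t=3.7181
    cross y-line → (6,0), t=4.5200 (wall)
  → r_2 = 4.5200
beam 3: φ=0°, α=15°
  d=(0.9659,0.2588)  start (2,3)  tX=0.2278 tY=2.8591  stride 1/|dx|=1.0353 1/|dy|=3.8637
    cross x-line → (3,3), t=0.2278
    cross x-line → (4,3), t=1.2630
    cross x-line → (5,3), t=2.2983
    cross y-line → (5,4), t=2.8591
    cross x-line → (6,4), t=3.3336
    cross x-line → (7,4), t=4.3689 (wall)
  → r_3 = 4.3689
beam 4: φ=45°, α=60°
  d=(0.5000,0.8660)  start (2,3)  tX=0.4400 tY=0.8545  stride 1/|dx|=2.0000 1/|dy|=1.1547
    cross x-line → (3,3), t=0.4400
    cross y-line → (3,4), t=0.8545
    cross y-line → (3,5), t=2.0092
    cross x-line → (4,5), t=2.4400
    cross y-line → (4,6), t=3.1639 (wall)
  → r_4 = 3.1639
beam 5: φ=90°, α=105°
  d=(-0.2588,0.9659)  start (2,3)  tX=3.0137 tY=0.7661  stride 1/|dx|=3.8637 1/|dy|=1.0353
    cross y-line → (2,4), t=0.7661
    cross y-line → (2,5), t=1.8014
    cross y-line → (2,6), t=2.8367 (wall)
  → r_5 = 2.8367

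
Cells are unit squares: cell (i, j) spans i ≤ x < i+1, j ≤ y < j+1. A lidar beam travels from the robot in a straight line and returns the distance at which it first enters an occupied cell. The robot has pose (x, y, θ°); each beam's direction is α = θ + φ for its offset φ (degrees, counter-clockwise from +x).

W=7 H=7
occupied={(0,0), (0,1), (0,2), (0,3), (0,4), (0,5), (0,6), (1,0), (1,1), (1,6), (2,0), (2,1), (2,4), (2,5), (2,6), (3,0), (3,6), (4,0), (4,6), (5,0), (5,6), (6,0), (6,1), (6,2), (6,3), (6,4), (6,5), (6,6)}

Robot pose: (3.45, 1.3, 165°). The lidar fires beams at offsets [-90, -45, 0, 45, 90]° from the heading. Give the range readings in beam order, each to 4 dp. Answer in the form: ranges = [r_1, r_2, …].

beam 1: φ=-90°, α=75°
  cosα=0.2588 sinα=0.9659 | (3,1) | tMaxX 2.1250 tMaxY 0.7247 | tΔX 3.8637 tΔY 1.0353
    t=0.7247 [y] (3,2)
    t=1.7600 [y] (3,3)
    t=2.1250 [x] (4,3)
    t=2.7952 [y] (4,4)
    t=3.8305 [y] (4,5)
    t=4.8658 [y] (4,6) — stop
  → r_1 = 4.8658
beam 2: φ=-45°, α=120°
  cosα=-0.5000 sinα=0.8660 | (3,1) | tMaxX 0.9000 tMaxY 0.8083 | tΔX 2.0000 tΔY 1.1547
    t=0.8083 [y] (3,2)
    t=0.9000 [x] (2,2)
    t=1.9630 [y] (2,3)
    t=2.9000 [x] (1,3)
    t=3.1177 [y] (1,4)
    t=4.2724 [y] (1,5)
    t=4.9000 [x] (0,5) — stop
  → r_2 = 4.9000
beam 3: φ=0°, α=165°
  cosα=-0.9659 sinα=0.2588 | (3,1) | tMaxX 0.4659 tMaxY 2.7046 | tΔX 1.0353 tΔY 3.8637
    t=0.4659 [x] (2,1) — stop
  → r_3 = 0.4659
beam 4: φ=45°, α=210°
  cosα=-0.8660 sinα=-0.5000 | (3,1) | tMaxX 0.5196 tMaxY 0.6000 | tΔX 1.1547 tΔY 2.0000
    t=0.5196 [x] (2,1) — stop
  → r_4 = 0.5196
beam 5: φ=90°, α=255°
  cosα=-0.2588 sinα=-0.9659 | (3,1) | tMaxX 1.7387 tMaxY 0.3106 | tΔX 3.8637 tΔY 1.0353
    t=0.3106 [y] (3,0) — stop
  → r_5 = 0.3106

ranges = [4.8658, 4.9000, 0.4659, 0.5196, 0.3106]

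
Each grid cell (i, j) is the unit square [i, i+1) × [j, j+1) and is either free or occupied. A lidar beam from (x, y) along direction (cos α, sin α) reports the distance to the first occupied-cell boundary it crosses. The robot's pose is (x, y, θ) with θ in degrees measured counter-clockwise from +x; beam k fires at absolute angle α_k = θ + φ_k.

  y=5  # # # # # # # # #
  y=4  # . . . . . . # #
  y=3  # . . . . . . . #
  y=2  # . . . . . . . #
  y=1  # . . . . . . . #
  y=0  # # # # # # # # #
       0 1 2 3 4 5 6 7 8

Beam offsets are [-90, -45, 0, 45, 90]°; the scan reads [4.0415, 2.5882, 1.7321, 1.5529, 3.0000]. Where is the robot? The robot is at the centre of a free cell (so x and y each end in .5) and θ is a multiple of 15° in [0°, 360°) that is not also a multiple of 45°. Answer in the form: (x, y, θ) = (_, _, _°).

(x, y, θ) = (4.5, 3.5, 60°)

Enumerate (i+0.5, j+0.5, θ) over the 27 free cells and 16 admissible headings. For each, cast all 5 beams and compare to the given ranges.
  (4.5, 3.5, 285°): beam 1 = 3.6235 ≠ 4.0415 ✗
  (1.5, 1.5, 330°): beam 1 = 0.5774 ≠ 4.0415 ✗
  (5.5, 2.5, 210°): beam 1 = 2.8868 ≠ 4.0415 ✗
  …
  (4.5, 3.5, 60°): r_1=4.0415, r_2=2.5882, r_3=1.7321, r_4=1.5529, r_5=3.0000 — all match ✓
Unique over the lattice → pose = (4.5, 3.5, 60°).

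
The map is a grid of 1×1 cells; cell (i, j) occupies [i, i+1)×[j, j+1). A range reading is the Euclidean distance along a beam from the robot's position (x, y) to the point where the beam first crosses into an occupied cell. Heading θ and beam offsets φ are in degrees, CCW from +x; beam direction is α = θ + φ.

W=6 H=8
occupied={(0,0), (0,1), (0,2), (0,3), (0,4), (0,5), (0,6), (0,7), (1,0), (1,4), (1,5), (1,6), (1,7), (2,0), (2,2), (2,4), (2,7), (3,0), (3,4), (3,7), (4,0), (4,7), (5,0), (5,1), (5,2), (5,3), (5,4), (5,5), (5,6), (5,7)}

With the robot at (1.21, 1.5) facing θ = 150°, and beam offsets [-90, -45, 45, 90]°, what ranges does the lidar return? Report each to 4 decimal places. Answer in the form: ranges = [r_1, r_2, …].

ranges = [1.5800, 0.8114, 0.2174, 0.4200]

beam 1: φ=-90°, α=60°
  d=(0.5000,0.8660)  start (1,1)  tX=1.5800 tY=0.5774  stride 1/|dx|=2.0000 1/|dy|=1.1547
    cross y-line → (1,2), t=0.5774
    cross x-line → (2,2), t=1.5800 (wall)
  → r_1 = 1.5800
beam 2: φ=-45°, α=105°
  d=(-0.2588,0.9659)  start (1,1)  tX=0.8114 tY=0.5176  stride 1/|dx|=3.8637 1/|dy|=1.0353
    cross y-line → (1,2), t=0.5176
    cross x-line → (0,2), t=0.8114 (wall)
  → r_2 = 0.8114
beam 3: φ=45°, α=195°
  d=(-0.9659,-0.2588)  start (1,1)  tX=0.2174 tY=1.9319  stride 1/|dx|=1.0353 1/|dy|=3.8637
    cross x-line → (0,1), t=0.2174 (wall)
  → r_3 = 0.2174
beam 4: φ=90°, α=240°
  d=(-0.5000,-0.8660)  start (1,1)  tX=0.4200 tY=0.5774  stride 1/|dx|=2.0000 1/|dy|=1.1547
    cross x-line → (0,1), t=0.4200 (wall)
  → r_4 = 0.4200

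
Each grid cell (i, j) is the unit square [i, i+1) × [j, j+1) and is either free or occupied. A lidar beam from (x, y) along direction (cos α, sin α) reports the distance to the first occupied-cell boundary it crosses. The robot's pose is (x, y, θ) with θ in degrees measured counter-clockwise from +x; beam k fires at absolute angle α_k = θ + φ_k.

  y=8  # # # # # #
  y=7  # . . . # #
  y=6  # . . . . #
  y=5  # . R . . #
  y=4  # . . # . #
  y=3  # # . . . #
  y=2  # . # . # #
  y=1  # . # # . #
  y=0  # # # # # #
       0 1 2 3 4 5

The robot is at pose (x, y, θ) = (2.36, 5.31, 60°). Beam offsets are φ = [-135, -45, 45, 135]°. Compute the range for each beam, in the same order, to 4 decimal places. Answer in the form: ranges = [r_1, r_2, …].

beam 1: φ=-135°, α=285°
  d=(0.2588,-0.9659)  start (2,5)  tX=2.4728 tY=0.3209  stride 1/|dx|=3.8637 1/|dy|=1.0353
    cross y-line → (2,4), t=0.3209
    cross y-line → (2,3), t=1.3562
    cross y-line → (2,2), t=2.3915 (wall)
  → r_1 = 2.3915
beam 2: φ=-45°, α=15°
  d=(0.9659,0.2588)  start (2,5)  tX=0.6626 tY=2.6660  stride 1/|dx|=1.0353 1/|dy|=3.8637
    cross x-line → (3,5), t=0.6626
    cross x-line → (4,5), t=1.6979
    cross y-line → (4,6), t=2.6660
    cross x-line → (5,6), t=2.7331 (wall)
  → r_2 = 2.7331
beam 3: φ=45°, α=105°
  d=(-0.2588,0.9659)  start (2,5)  tX=1.3909 tY=0.7143  stride 1/|dx|=3.8637 1/|dy|=1.0353
    cross y-line → (2,6), t=0.7143
    cross x-line → (1,6), t=1.3909
    cross y-line → (1,7), t=1.7496
    cross y-line → (1,8), t=2.7849 (wall)
  → r_3 = 2.7849
beam 4: φ=135°, α=195°
  d=(-0.9659,-0.2588)  start (2,5)  tX=0.3727 tY=1.1977  stride 1/|dx|=1.0353 1/|dy|=3.8637
    cross x-line → (1,5), t=0.3727
    cross y-line → (1,4), t=1.1977
    cross x-line → (0,4), t=1.4080 (wall)
  → r_4 = 1.4080

ranges = [2.3915, 2.7331, 2.7849, 1.4080]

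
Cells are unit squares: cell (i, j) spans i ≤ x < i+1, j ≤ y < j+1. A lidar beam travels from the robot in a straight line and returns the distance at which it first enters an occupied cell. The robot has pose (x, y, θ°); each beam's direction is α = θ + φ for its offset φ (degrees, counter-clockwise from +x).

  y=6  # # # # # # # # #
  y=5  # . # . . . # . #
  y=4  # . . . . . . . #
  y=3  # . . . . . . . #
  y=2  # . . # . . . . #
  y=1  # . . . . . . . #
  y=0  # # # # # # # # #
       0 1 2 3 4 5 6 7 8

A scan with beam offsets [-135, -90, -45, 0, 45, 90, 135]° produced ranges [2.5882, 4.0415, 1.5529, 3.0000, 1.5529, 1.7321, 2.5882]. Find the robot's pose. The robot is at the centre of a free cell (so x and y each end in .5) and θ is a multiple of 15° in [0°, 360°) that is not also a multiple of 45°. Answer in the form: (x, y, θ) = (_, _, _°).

(x, y, θ) = (5.5, 2.5, 210°)

Enumerate (i+0.5, j+0.5, θ) over the 32 free cells and 16 admissible headings. For each, cast all 7 beams and compare to the given ranges.
  (5.5, 1.5, 300°): beam 1 = 1.9319 ≠ 2.5882 ✗
  (5.5, 1.5, 30°): beam 1 = 0.5176 ≠ 2.5882 ✗
  (4.5, 1.5, 150°): beam 1 = 3.6235 ≠ 2.5882 ✗
  (5.5, 4.5, 105°): beam 1 = 2.8868 ≠ 2.5882 ✗
  …
  (5.5, 2.5, 210°): r_1=2.5882, r_2=4.0415, r_3=1.5529, r_4=3.0000, r_5=1.5529, r_6=1.7321, r_7=2.5882 — all match ✓
Unique over the lattice → pose = (5.5, 2.5, 210°).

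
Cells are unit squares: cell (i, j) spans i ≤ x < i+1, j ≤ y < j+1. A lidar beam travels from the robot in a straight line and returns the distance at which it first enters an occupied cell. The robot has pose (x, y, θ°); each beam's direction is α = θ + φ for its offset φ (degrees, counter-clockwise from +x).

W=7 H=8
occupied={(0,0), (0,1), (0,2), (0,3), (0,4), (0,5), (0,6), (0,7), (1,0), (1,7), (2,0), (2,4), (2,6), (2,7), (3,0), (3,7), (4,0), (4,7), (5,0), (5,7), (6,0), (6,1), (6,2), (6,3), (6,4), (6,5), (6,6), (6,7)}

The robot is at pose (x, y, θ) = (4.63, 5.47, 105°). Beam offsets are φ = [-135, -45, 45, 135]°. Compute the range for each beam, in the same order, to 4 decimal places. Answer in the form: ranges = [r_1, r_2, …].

beam 1: φ=-135°, α=330°
  dir = (cos 330°, sin 330°) = (0.8660, -0.5000); from cell (4,5)
  next x-line at t=0.4272, next y-line at t=0.9400; Δt_x=1.1547, Δt_y=2.0000
    x: enter (5,5) at t=0.4272
    y: enter (5,4) at t=0.9400
    x: enter (6,4) at t=1.5819 ← occupied
  → r_1 = 1.5819
beam 2: φ=-45°, α=60°
  dir = (cos 60°, sin 60°) = (0.5000, 0.8660); from cell (4,5)
  next x-line at t=0.7400, next y-line at t=0.6120; Δt_x=2.0000, Δt_y=1.1547
    y: enter (4,6) at t=0.6120
    x: enter (5,6) at t=0.7400
    y: enter (5,7) at t=1.7667 ← occupied
  → r_2 = 1.7667
beam 3: φ=45°, α=150°
  dir = (cos 150°, sin 150°) = (-0.8660, 0.5000); from cell (4,5)
  next x-line at t=0.7275, next y-line at t=1.0600; Δt_x=1.1547, Δt_y=2.0000
    x: enter (3,5) at t=0.7275
    y: enter (3,6) at t=1.0600
    x: enter (2,6) at t=1.8822 ← occupied
  → r_3 = 1.8822
beam 4: φ=135°, α=240°
  dir = (cos 240°, sin 240°) = (-0.5000, -0.8660); from cell (4,5)
  next x-line at t=1.2600, next y-line at t=0.5427; Δt_x=2.0000, Δt_y=1.1547
    y: enter (4,4) at t=0.5427
    x: enter (3,4) at t=1.2600
    y: enter (3,3) at t=1.6974
    y: enter (3,2) at t=2.8521
    x: enter (2,2) at t=3.2600
    y: enter (2,1) at t=4.0068
    y: enter (2,0) at t=5.1615 ← occupied
  → r_4 = 5.1615

ranges = [1.5819, 1.7667, 1.8822, 5.1615]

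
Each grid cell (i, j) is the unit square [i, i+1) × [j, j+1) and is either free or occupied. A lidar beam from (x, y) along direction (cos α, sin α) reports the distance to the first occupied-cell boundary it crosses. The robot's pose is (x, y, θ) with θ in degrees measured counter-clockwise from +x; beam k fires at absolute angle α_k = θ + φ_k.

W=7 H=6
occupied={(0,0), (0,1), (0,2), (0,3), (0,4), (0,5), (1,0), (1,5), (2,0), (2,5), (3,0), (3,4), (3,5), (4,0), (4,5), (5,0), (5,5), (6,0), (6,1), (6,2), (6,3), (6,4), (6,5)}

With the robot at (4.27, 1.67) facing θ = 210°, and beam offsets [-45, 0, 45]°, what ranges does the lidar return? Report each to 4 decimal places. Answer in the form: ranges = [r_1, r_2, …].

ranges = [3.3854, 1.3400, 0.6936]

beam 1: φ=-45°, α=165°
  cosα=-0.9659 sinα=0.2588 | (4,1) | tMaxX 0.2795 tMaxY 1.2750 | tΔX 1.0353 tΔY 3.8637
    t=0.2795 [x] (3,1)
    t=1.2750 [y] (3,2)
    t=1.3148 [x] (2,2)
    t=2.3501 [x] (1,2)
    t=3.3854 [x] (0,2) — stop
  → r_1 = 3.3854
beam 2: φ=0°, α=210°
  cosα=-0.8660 sinα=-0.5000 | (4,1) | tMaxX 0.3118 tMaxY 1.3400 | tΔX 1.1547 tΔY 2.0000
    t=0.3118 [x] (3,1)
    t=1.3400 [y] (3,0) — stop
  → r_2 = 1.3400
beam 3: φ=45°, α=255°
  cosα=-0.2588 sinα=-0.9659 | (4,1) | tMaxX 1.0432 tMaxY 0.6936 | tΔX 3.8637 tΔY 1.0353
    t=0.6936 [y] (4,0) — stop
  → r_3 = 0.6936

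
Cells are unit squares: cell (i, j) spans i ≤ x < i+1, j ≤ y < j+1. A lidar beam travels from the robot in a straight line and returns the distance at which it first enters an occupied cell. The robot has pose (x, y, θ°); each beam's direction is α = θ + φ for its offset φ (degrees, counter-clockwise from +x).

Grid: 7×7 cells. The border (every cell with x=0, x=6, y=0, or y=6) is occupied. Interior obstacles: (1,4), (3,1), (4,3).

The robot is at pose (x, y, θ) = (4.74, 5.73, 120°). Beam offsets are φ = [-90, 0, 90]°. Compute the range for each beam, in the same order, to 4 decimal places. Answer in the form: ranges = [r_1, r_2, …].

beam 1: φ=-90°, α=30°
  dir = (cos 30°, sin 30°) = (0.8660, 0.5000); from cell (4,5)
  next x-line at t=0.3002, next y-line at t=0.5400; Δt_x=1.1547, Δt_y=2.0000
    x: enter (5,5) at t=0.3002
    y: enter (5,6) at t=0.5400 ← occupied
  → r_1 = 0.5400
beam 2: φ=0°, α=120°
  dir = (cos 120°, sin 120°) = (-0.5000, 0.8660); from cell (4,5)
  next x-line at t=1.4800, next y-line at t=0.3118; Δt_x=2.0000, Δt_y=1.1547
    y: enter (4,6) at t=0.3118 ← occupied
  → r_2 = 0.3118
beam 3: φ=90°, α=210°
  dir = (cos 210°, sin 210°) = (-0.8660, -0.5000); from cell (4,5)
  next x-line at t=0.8545, next y-line at t=1.4600; Δt_x=1.1547, Δt_y=2.0000
    x: enter (3,5) at t=0.8545
    y: enter (3,4) at t=1.4600
    x: enter (2,4) at t=2.0092
    x: enter (1,4) at t=3.1639 ← occupied
  → r_3 = 3.1639

ranges = [0.5400, 0.3118, 3.1639]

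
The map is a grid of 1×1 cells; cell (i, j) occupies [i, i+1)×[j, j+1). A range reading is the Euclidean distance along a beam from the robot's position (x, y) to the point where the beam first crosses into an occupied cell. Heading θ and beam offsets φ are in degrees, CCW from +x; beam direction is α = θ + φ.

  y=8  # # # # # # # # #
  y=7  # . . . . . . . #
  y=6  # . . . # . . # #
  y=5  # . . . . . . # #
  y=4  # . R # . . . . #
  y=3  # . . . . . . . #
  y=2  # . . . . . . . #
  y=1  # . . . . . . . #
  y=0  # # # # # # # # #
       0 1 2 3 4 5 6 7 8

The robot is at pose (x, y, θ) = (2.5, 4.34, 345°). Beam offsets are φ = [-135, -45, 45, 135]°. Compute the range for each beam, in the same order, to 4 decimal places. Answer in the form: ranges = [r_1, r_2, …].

beam 1: φ=-135°, α=210°
  d=(-0.8660,-0.5000)  start (2,4)  tX=0.5774 tY=0.6800  stride 1/|dx|=1.1547 1/|dy|=2.0000
    cross x-line → (1,4), t=0.5774
    cross y-line → (1,3), t=0.6800
    cross x-line → (0,3), t=1.7321 (wall)
  → r_1 = 1.7321
beam 2: φ=-45°, α=300°
  d=(0.5000,-0.8660)  start (2,4)  tX=1.0000 tY=0.3926  stride 1/|dx|=2.0000 1/|dy|=1.1547
    cross y-line → (2,3), t=0.3926
    cross x-line → (3,3), t=1.0000
    cross y-line → (3,2), t=1.5473
    cross y-line → (3,1), t=2.7020
    cross x-line → (4,1), t=3.0000
    cross y-line → (4,0), t=3.8567 (wall)
  → r_2 = 3.8567
beam 3: φ=45°, α=30°
  d=(0.8660,0.5000)  start (2,4)  tX=0.5774 tY=1.3200  stride 1/|dx|=1.1547 1/|dy|=2.0000
    cross x-line → (3,4), t=0.5774 (wall)
  → r_3 = 0.5774
beam 4: φ=135°, α=120°
  d=(-0.5000,0.8660)  start (2,4)  tX=1.0000 tY=0.7621  stride 1/|dx|=2.0000 1/|dy|=1.1547
    cross y-line → (2,5), t=0.7621
    cross x-line → (1,5), t=1.0000
    cross y-line → (1,6), t=1.9168
    cross x-line → (0,6), t=3.0000 (wall)
  → r_4 = 3.0000

ranges = [1.7321, 3.8567, 0.5774, 3.0000]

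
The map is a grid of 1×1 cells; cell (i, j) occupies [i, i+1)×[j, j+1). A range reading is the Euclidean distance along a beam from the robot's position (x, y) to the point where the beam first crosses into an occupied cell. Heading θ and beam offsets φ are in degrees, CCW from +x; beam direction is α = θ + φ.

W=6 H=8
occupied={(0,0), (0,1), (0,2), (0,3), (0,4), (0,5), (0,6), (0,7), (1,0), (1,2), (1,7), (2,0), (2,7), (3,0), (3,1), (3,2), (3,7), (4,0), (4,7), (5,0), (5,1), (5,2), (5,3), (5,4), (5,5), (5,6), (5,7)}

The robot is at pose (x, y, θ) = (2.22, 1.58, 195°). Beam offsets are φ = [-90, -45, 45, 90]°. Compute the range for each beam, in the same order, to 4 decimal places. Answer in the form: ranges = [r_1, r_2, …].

beam 1: φ=-90°, α=105°
  dir = (cos 105°, sin 105°) = (-0.2588, 0.9659); from cell (2,1)
  next x-line at t=0.8500, next y-line at t=0.4348; Δt_x=3.8637, Δt_y=1.0353
    y: enter (2,2) at t=0.4348
    x: enter (1,2) at t=0.8500 ← occupied
  → r_1 = 0.8500
beam 2: φ=-45°, α=150°
  dir = (cos 150°, sin 150°) = (-0.8660, 0.5000); from cell (2,1)
  next x-line at t=0.2540, next y-line at t=0.8400; Δt_x=1.1547, Δt_y=2.0000
    x: enter (1,1) at t=0.2540
    y: enter (1,2) at t=0.8400 ← occupied
  → r_2 = 0.8400
beam 3: φ=45°, α=240°
  dir = (cos 240°, sin 240°) = (-0.5000, -0.8660); from cell (2,1)
  next x-line at t=0.4400, next y-line at t=0.6697; Δt_x=2.0000, Δt_y=1.1547
    x: enter (1,1) at t=0.4400
    y: enter (1,0) at t=0.6697 ← occupied
  → r_3 = 0.6697
beam 4: φ=90°, α=285°
  dir = (cos 285°, sin 285°) = (0.2588, -0.9659); from cell (2,1)
  next x-line at t=3.0137, next y-line at t=0.6005; Δt_x=3.8637, Δt_y=1.0353
    y: enter (2,0) at t=0.6005 ← occupied
  → r_4 = 0.6005

ranges = [0.8500, 0.8400, 0.6697, 0.6005]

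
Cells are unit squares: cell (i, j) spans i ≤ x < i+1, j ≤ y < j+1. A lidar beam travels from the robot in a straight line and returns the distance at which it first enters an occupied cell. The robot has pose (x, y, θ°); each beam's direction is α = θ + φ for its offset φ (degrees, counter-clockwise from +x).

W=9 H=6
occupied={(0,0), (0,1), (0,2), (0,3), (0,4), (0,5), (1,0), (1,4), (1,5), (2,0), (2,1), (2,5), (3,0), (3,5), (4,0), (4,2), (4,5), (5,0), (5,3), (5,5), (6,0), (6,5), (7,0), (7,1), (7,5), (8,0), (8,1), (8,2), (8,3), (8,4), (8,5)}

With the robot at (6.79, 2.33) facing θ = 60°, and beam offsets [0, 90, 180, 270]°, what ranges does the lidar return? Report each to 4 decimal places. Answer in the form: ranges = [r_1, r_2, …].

ranges = [2.4200, 1.3400, 1.5358, 0.6600]

beam 1: φ=0°, α=60°
  cosα=0.5000 sinα=0.8660 | (6,2) | tMaxX 0.4200 tMaxY 0.7736 | tΔX 2.0000 tΔY 1.1547
    t=0.4200 [x] (7,2)
    t=0.7736 [y] (7,3)
    t=1.9283 [y] (7,4)
    t=2.4200 [x] (8,4) — stop
  → r_1 = 2.4200
beam 2: φ=90°, α=150°
  cosα=-0.8660 sinα=0.5000 | (6,2) | tMaxX 0.9122 tMaxY 1.3400 | tΔX 1.1547 tΔY 2.0000
    t=0.9122 [x] (5,2)
    t=1.3400 [y] (5,3) — stop
  → r_2 = 1.3400
beam 3: φ=180°, α=240°
  cosα=-0.5000 sinα=-0.8660 | (6,2) | tMaxX 1.5800 tMaxY 0.3811 | tΔX 2.0000 tΔY 1.1547
    t=0.3811 [y] (6,1)
    t=1.5358 [y] (6,0) — stop
  → r_3 = 1.5358
beam 4: φ=270°, α=330°
  cosα=0.8660 sinα=-0.5000 | (6,2) | tMaxX 0.2425 tMaxY 0.6600 | tΔX 1.1547 tΔY 2.0000
    t=0.2425 [x] (7,2)
    t=0.6600 [y] (7,1) — stop
  → r_4 = 0.6600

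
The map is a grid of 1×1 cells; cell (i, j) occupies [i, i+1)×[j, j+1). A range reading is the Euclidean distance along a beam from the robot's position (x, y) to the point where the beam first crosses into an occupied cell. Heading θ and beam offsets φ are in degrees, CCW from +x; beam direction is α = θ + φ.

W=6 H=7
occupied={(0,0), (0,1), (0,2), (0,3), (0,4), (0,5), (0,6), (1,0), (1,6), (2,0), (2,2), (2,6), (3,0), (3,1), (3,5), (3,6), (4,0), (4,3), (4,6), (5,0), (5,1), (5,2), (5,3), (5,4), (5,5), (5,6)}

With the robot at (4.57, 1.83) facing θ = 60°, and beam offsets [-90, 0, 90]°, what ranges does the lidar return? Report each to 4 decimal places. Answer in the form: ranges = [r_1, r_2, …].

ranges = [0.4965, 0.8600, 1.8129]

beam 1: φ=-90°, α=330°
  direction (0.8660, -0.5000); cell (4,1); t to first gridline: x 0.4965, y 1.6600 (then +1.1547 / +2.0000)
    (5,1) via x @ 0.4965  # hit
  → r_1 = 0.4965
beam 2: φ=0°, α=60°
  direction (0.5000, 0.8660); cell (4,1); t to first gridline: x 0.8600, y 0.1963 (then +2.0000 / +1.1547)
    (4,2) via y @ 0.1963
    (5,2) via x @ 0.8600  # hit
  → r_2 = 0.8600
beam 3: φ=90°, α=150°
  direction (-0.8660, 0.5000); cell (4,1); t to first gridline: x 0.6582, y 0.3400 (then +1.1547 / +2.0000)
    (4,2) via y @ 0.3400
    (3,2) via x @ 0.6582
    (2,2) via x @ 1.8129  # hit
  → r_3 = 1.8129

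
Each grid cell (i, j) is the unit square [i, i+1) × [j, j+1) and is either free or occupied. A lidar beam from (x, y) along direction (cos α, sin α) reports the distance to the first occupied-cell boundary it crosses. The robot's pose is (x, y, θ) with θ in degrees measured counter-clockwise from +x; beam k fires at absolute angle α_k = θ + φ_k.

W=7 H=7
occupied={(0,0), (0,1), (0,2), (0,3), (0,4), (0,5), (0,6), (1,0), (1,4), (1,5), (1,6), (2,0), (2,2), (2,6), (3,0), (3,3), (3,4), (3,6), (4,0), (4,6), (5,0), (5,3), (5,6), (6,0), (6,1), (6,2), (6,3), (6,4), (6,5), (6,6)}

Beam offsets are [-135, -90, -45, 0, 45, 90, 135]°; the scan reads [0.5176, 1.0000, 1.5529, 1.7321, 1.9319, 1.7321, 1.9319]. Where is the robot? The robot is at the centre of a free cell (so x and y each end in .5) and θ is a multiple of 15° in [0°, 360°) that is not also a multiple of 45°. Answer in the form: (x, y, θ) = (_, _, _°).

Candidates: 19 free-cell centres × 16 headings = 304 poses. Raycast each; keep the one whose scan matches to 4 dp.
  (4.5, 4.5, 120°): beam 1 = 1.5529 ≠ 0.5176 ✗
  (2.5, 1.5, 30°): beam 2 = 0.5774 ≠ 1.0000 ✗
  (3.5, 5.5, 15°): beam 1 = 0.5774 ≠ 0.5176 ✗
  (1.5, 3.5, 330°): beam 3 = 2.5882 ≠ 1.5529 ✗
  …
  (4.5, 1.5, 60°): r_1=0.5176, r_2=1.0000, r_3=1.5529, r_4=1.7321, r_5=1.9319, r_6=1.7321, r_7=1.9319 — all match ✓
No second candidate reproduces the full scan.

(x, y, θ) = (4.5, 1.5, 60°)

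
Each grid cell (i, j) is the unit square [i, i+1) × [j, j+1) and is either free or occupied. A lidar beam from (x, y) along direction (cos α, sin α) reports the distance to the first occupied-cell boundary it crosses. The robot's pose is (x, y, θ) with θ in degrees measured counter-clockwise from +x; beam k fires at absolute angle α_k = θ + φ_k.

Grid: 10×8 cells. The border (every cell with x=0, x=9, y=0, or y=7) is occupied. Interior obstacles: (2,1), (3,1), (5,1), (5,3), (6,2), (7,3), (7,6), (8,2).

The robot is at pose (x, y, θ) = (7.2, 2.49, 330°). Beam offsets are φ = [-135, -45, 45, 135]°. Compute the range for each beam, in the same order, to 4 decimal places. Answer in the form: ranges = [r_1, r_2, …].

ranges = [0.2071, 1.5426, 0.8282, 0.5280]

beam 1: φ=-135°, α=195°
  cosα=-0.9659 sinα=-0.2588 | (7,2) | tMaxX 0.2071 tMaxY 1.8932 | tΔX 1.0353 tΔY 3.8637
    t=0.2071 [x] (6,2) — stop
  → r_1 = 0.2071
beam 2: φ=-45°, α=285°
  cosα=0.2588 sinα=-0.9659 | (7,2) | tMaxX 3.0910 tMaxY 0.5073 | tΔX 3.8637 tΔY 1.0353
    t=0.5073 [y] (7,1)
    t=1.5426 [y] (7,0) — stop
  → r_2 = 1.5426
beam 3: φ=45°, α=15°
  cosα=0.9659 sinα=0.2588 | (7,2) | tMaxX 0.8282 tMaxY 1.9705 | tΔX 1.0353 tΔY 3.8637
    t=0.8282 [x] (8,2) — stop
  → r_3 = 0.8282
beam 4: φ=135°, α=105°
  cosα=-0.2588 sinα=0.9659 | (7,2) | tMaxX 0.7727 tMaxY 0.5280 | tΔX 3.8637 tΔY 1.0353
    t=0.5280 [y] (7,3) — stop
  → r_4 = 0.5280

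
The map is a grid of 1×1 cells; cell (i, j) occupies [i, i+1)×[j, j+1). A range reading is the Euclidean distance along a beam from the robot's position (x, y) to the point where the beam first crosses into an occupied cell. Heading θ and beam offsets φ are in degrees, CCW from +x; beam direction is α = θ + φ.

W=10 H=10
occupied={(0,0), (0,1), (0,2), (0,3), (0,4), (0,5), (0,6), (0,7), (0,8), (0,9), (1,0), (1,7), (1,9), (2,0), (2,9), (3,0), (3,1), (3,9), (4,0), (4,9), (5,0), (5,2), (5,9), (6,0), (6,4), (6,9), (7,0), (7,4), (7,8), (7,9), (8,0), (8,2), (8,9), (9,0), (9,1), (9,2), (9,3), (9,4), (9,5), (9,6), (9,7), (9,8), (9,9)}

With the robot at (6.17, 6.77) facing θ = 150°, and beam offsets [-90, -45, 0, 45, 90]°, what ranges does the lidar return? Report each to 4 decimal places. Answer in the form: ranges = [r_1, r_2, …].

ranges = [1.6600, 2.3087, 4.4600, 5.3524, 5.5079]

beam 1: φ=-90°, α=60°
  cosα=0.5000 sinα=0.8660 | (6,6) | tMaxX 1.6600 tMaxY 0.2656 | tΔX 2.0000 tΔY 1.1547
    t=0.2656 [y] (6,7)
    t=1.4203 [y] (6,8)
    t=1.6600 [x] (7,8) — stop
  → r_1 = 1.6600
beam 2: φ=-45°, α=105°
  cosα=-0.2588 sinα=0.9659 | (6,6) | tMaxX 0.6568 tMaxY 0.2381 | tΔX 3.8637 tΔY 1.0353
    t=0.2381 [y] (6,7)
    t=0.6568 [x] (5,7)
    t=1.2734 [y] (5,8)
    t=2.3087 [y] (5,9) — stop
  → r_2 = 2.3087
beam 3: φ=0°, α=150°
  cosα=-0.8660 sinα=0.5000 | (6,6) | tMaxX 0.1963 tMaxY 0.4600 | tΔX 1.1547 tΔY 2.0000
    t=0.1963 [x] (5,6)
    t=0.4600 [y] (5,7)
    t=1.3510 [x] (4,7)
    t=2.4600 [y] (4,8)
    t=2.5057 [x] (3,8)
    t=3.6604 [x] (2,8)
    t=4.4600 [y] (2,9) — stop
  → r_3 = 4.4600
beam 4: φ=45°, α=195°
  cosα=-0.9659 sinα=-0.2588 | (6,6) | tMaxX 0.1760 tMaxY 2.9751 | tΔX 1.0353 tΔY 3.8637
    t=0.1760 [x] (5,6)
    t=1.2113 [x] (4,6)
    t=2.2465 [x] (3,6)
    t=2.9751 [y] (3,5)
    t=3.2818 [x] (2,5)
    t=4.3171 [x] (1,5)
    t=5.3524 [x] (0,5) — stop
  → r_4 = 5.3524
beam 5: φ=90°, α=240°
  cosα=-0.5000 sinα=-0.8660 | (6,6) | tMaxX 0.3400 tMaxY 0.8891 | tΔX 2.0000 tΔY 1.1547
    t=0.3400 [x] (5,6)
    t=0.8891 [y] (5,5)
    t=2.0438 [y] (5,4)
    t=2.3400 [x] (4,4)
    t=3.1985 [y] (4,3)
    t=4.3400 [x] (3,3)
    t=4.3532 [y] (3,2)
    t=5.5079 [y] (3,1) — stop
  → r_5 = 5.5079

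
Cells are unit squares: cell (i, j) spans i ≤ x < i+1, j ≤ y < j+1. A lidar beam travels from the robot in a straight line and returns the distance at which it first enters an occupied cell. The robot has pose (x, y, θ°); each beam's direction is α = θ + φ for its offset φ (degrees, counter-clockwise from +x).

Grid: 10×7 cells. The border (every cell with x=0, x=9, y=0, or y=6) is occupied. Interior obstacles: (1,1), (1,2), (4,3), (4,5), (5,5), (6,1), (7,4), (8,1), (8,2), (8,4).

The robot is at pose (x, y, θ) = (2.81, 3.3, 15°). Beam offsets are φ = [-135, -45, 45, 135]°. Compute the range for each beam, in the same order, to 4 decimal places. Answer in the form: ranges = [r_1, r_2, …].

ranges = [1.6200, 3.6835, 2.3800, 2.0900]

beam 1: φ=-135°, α=240°
  direction (-0.5000, -0.8660); cell (2,3); t to first gridline: x 1.6200, y 0.3464 (then +2.0000 / +1.1547)
    (2,2) via y @ 0.3464
    (2,1) via y @ 1.5011
    (1,1) via x @ 1.6200  # hit
  → r_1 = 1.6200
beam 2: φ=-45°, α=330°
  direction (0.8660, -0.5000); cell (2,3); t to first gridline: x 0.2194, y 0.6000 (then +1.1547 / +2.0000)
    (3,3) via x @ 0.2194
    (3,2) via y @ 0.6000
    (4,2) via x @ 1.3741
    (5,2) via x @ 2.5288
    (5,1) via y @ 2.6000
    (6,1) via x @ 3.6835  # hit
  → r_2 = 3.6835
beam 3: φ=45°, α=60°
  direction (0.5000, 0.8660); cell (2,3); t to first gridline: x 0.3800, y 0.8083 (then +2.0000 / +1.1547)
    (3,3) via x @ 0.3800
    (3,4) via y @ 0.8083
    (3,5) via y @ 1.9630
    (4,5) via x @ 2.3800  # hit
  → r_3 = 2.3800
beam 4: φ=135°, α=150°
  direction (-0.8660, 0.5000); cell (2,3); t to first gridline: x 0.9353, y 1.4000 (then +1.1547 / +2.0000)
    (1,3) via x @ 0.9353
    (1,4) via y @ 1.4000
    (0,4) via x @ 2.0900  # hit
  → r_4 = 2.0900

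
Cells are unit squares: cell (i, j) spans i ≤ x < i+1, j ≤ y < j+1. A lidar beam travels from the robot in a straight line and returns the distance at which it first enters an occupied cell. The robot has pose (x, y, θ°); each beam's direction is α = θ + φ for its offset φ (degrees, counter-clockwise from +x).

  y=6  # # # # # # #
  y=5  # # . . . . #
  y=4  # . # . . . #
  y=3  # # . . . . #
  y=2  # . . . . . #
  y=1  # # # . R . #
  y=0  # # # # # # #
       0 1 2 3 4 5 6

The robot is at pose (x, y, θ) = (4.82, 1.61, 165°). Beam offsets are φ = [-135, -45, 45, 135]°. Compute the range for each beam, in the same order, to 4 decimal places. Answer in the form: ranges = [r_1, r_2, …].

ranges = [1.3625, 3.6400, 1.2200, 0.7044]

beam 1: φ=-135°, α=30°
  d=(0.8660,0.5000)  start (4,1)  tX=0.2078 tY=0.7800  stride 1/|dx|=1.1547 1/|dy|=2.0000
    cross x-line → (5,1), t=0.2078
    cross y-line → (5,2), t=0.7800
    cross x-line → (6,2), t=1.3625 (wall)
  → r_1 = 1.3625
beam 2: φ=-45°, α=120°
  d=(-0.5000,0.8660)  start (4,1)  tX=1.6400 tY=0.4503  stride 1/|dx|=2.0000 1/|dy|=1.1547
    cross y-line → (4,2), t=0.4503
    cross y-line → (4,3), t=1.6050
    cross x-line → (3,3), t=1.6400
    cross y-line → (3,4), t=2.7597
    cross x-line → (2,4), t=3.6400 (wall)
  → r_2 = 3.6400
beam 3: φ=45°, α=210°
  d=(-0.8660,-0.5000)  start (4,1)  tX=0.9469 tY=1.2200  stride 1/|dx|=1.1547 1/|dy|=2.0000
    cross x-line → (3,1), t=0.9469
    cross y-line → (3,0), t=1.2200 (wall)
  → r_3 = 1.2200
beam 4: φ=135°, α=300°
  d=(0.5000,-0.8660)  start (4,1)  tX=0.3600 tY=0.7044  stride 1/|dx|=2.0000 1/|dy|=1.1547
    cross x-line → (5,1), t=0.3600
    cross y-line → (5,0), t=0.7044 (wall)
  → r_4 = 0.7044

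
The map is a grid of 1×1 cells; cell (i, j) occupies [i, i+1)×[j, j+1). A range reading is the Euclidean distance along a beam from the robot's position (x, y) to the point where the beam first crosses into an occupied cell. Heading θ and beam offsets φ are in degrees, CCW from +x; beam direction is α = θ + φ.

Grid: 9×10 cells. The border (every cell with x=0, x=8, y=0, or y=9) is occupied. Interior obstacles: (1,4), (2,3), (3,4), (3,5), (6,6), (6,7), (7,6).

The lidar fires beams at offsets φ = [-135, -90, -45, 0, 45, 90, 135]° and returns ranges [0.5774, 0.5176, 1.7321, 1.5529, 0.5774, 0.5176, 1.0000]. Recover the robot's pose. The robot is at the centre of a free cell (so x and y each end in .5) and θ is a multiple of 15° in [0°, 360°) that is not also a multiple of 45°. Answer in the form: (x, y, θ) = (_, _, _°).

(x, y, θ) = (6.5, 8.5, 15°)

Candidates: 49 free-cell centres × 16 headings = 784 poses. Raycast each; keep the one whose scan matches to 4 dp.
  (3.5, 7.5, 15°): beam 1 = 3.0000 ≠ 0.5774 ✗
  (5.5, 6.5, 15°): beam 1 = 6.3509 ≠ 0.5774 ✗
  (1.5, 5.5, 255°): beam 1 = 1.0000 ≠ 0.5774 ✗
  …
  (6.5, 8.5, 15°): r_1=0.5774, r_2=0.5176, r_3=1.7321, r_4=1.5529, r_5=0.5774, r_6=0.5176, r_7=1.0000 — all match ✓
Only this pose fits every beam.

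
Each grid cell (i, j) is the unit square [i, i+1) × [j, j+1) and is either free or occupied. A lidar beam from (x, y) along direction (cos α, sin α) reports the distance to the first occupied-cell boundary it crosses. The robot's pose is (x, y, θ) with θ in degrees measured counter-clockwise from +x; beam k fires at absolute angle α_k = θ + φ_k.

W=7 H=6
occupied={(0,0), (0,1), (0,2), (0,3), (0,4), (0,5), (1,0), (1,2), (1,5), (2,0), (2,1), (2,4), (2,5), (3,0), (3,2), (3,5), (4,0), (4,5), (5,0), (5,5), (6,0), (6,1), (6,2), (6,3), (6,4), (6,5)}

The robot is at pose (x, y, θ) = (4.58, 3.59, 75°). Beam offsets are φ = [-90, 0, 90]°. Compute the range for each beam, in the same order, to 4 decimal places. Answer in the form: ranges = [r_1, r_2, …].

ranges = [1.4701, 1.4597, 1.6357]

beam 1: φ=-90°, α=345°
  cosα=0.9659 sinα=-0.2588 | (4,3) | tMaxX 0.4348 tMaxY 2.2796 | tΔX 1.0353 tΔY 3.8637
    t=0.4348 [x] (5,3)
    t=1.4701 [x] (6,3) — stop
  → r_1 = 1.4701
beam 2: φ=0°, α=75°
  cosα=0.2588 sinα=0.9659 | (4,3) | tMaxX 1.6228 tMaxY 0.4245 | tΔX 3.8637 tΔY 1.0353
    t=0.4245 [y] (4,4)
    t=1.4597 [y] (4,5) — stop
  → r_2 = 1.4597
beam 3: φ=90°, α=165°
  cosα=-0.9659 sinα=0.2588 | (4,3) | tMaxX 0.6005 tMaxY 1.5841 | tΔX 1.0353 tΔY 3.8637
    t=0.6005 [x] (3,3)
    t=1.5841 [y] (3,4)
    t=1.6357 [x] (2,4) — stop
  → r_3 = 1.6357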